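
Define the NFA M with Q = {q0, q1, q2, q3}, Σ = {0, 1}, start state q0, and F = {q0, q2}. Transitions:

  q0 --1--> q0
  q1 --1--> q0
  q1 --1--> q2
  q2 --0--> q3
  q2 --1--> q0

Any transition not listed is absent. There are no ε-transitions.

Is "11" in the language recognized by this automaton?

Yes

Start in {q0}.
Read '1': {q0} → {q0}.
Read '1': {q0} → {q0}.
The final set {q0} contains the accepting state q0.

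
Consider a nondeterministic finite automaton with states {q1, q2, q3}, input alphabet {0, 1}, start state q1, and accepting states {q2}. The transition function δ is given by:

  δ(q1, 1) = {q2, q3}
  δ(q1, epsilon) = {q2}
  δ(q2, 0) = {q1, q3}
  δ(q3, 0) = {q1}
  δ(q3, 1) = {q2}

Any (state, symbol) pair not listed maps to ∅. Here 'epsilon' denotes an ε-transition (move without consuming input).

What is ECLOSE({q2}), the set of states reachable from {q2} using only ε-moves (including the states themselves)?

{q2}

Begin with {q2}.
No ε-moves leave this set, so the closure equals the set itself.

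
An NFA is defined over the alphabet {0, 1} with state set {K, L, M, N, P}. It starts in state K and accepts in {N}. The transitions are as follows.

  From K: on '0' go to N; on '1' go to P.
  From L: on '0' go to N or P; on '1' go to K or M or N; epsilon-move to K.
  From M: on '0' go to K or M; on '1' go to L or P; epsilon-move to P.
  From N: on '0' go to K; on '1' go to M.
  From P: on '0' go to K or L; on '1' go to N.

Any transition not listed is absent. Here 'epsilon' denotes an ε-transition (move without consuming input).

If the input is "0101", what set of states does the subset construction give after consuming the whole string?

Start in {K}.
Read '0': K→{N}; now {N}.
Read '1': N→{M}; union {M}; ε-closure = {M, P}.
Read '0': M→{K, M}, P→{K, L}; union {K, L, M}; ε-closure = {K, L, M, P}.
Read '1': K→{P}, L→{K, M, N}, M→{L, P}, P→{N}; now {K, L, M, N, P}.

{K, L, M, N, P}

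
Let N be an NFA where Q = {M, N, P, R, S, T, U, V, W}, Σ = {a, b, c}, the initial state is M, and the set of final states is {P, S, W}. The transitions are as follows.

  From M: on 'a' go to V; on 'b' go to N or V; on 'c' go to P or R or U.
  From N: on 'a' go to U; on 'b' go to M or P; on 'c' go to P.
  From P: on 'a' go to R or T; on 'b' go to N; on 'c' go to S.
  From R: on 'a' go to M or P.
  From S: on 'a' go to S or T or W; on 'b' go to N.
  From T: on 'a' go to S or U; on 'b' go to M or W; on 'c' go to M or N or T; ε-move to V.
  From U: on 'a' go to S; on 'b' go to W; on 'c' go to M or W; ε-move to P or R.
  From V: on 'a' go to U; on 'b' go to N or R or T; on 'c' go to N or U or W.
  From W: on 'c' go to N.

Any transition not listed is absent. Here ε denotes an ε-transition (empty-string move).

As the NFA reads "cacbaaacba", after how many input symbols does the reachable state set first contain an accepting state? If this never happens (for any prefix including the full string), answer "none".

Start in {M}.
Read 'c': M→{P, R, U}; now {P, R, U}.
None of the earlier sets intersect F, but {P, R, U} does.

1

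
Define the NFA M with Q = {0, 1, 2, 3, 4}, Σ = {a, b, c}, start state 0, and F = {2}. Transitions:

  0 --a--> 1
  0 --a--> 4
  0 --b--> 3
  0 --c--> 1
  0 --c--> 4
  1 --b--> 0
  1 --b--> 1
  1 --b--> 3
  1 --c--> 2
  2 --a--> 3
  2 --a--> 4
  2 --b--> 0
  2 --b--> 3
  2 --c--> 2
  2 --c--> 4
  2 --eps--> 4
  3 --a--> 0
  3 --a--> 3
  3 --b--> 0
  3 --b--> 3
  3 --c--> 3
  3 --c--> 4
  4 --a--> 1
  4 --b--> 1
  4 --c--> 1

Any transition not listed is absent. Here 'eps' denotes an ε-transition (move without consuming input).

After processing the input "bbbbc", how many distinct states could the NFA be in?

Start in {0}.
Read 'b': 0→{3}; now {3}.
Read 'b': 3→{0, 3}; now {0, 3}.
Read 'b': 0→{3}, 3→{0, 3}; now {0, 3}.
Read 'b': 0→{3}, 3→{0, 3}; now {0, 3}.
Read 'c': 0→{1, 4}, 3→{3, 4}; now {1, 3, 4}.
That set has 3 states.

3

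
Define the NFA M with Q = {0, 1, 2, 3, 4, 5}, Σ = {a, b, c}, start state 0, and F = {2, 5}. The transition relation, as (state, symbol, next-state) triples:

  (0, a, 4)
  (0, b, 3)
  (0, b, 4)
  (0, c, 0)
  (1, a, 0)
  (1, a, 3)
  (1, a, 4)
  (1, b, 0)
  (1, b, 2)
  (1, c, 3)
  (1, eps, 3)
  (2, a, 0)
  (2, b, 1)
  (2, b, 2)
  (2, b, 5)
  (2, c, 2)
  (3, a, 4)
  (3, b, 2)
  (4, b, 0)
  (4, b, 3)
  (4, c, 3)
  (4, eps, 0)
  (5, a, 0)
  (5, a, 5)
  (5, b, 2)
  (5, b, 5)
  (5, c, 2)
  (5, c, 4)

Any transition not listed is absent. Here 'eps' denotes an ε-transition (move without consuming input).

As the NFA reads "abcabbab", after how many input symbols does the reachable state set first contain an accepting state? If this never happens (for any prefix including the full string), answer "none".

6

Start in {0}.
Read 'a': {0} → {0, 4}.
Read 'b': {0, 4} → {0, 3, 4}.
Read 'c': {0, 3, 4} → {0, 3}.
Read 'a': {0, 3} → {0, 4}.
Read 'b': {0, 4} → {0, 3, 4}.
Read 'b': {0, 3, 4} → {0, 2, 3, 4}.
None of the earlier sets intersect F, but {0, 2, 3, 4} does.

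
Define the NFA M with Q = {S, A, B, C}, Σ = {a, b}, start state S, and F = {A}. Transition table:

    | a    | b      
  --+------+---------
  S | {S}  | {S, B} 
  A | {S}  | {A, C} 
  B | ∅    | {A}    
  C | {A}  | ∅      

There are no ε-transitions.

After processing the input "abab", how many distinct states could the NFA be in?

Start in {S}.
Read 'a': S→{S}; now {S}.
Read 'b': S→{S, B}; now {S, B}.
Read 'a': S→{S}, B→∅; now {S}.
Read 'b': S→{S, B}; now {S, B}.
That set has 2 states.

2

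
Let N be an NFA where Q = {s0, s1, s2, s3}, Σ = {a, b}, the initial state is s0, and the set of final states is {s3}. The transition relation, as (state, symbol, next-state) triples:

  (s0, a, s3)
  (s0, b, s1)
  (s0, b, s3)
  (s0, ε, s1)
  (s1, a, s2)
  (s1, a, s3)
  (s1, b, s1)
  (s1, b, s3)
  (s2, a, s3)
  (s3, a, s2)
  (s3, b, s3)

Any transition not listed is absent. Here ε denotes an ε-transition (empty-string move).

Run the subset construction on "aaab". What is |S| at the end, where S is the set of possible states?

1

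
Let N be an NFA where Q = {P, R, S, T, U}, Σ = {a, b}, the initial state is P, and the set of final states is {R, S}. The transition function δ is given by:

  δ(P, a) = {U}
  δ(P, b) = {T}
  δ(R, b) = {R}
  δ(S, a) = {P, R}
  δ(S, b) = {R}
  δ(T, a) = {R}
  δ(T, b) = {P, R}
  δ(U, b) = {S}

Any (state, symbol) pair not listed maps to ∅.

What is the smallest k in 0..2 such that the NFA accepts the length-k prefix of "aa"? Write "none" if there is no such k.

none

Start in {P}.
Read 'a': P→{U}; now {U}.
Read 'a': U→∅; now ∅.
No reachable set along the way intersects F.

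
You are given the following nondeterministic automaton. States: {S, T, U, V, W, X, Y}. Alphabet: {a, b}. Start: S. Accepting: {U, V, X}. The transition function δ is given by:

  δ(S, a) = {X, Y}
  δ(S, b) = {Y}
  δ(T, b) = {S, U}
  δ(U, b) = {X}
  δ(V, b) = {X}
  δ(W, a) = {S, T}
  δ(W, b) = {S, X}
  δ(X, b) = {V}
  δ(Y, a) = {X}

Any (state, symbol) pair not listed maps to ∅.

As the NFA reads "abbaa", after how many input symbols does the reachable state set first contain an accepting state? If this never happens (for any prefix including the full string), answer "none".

1

Start in {S}.
Read 'a': S→{X, Y}; now {X, Y}.
None of the earlier sets intersect F, but {X, Y} does.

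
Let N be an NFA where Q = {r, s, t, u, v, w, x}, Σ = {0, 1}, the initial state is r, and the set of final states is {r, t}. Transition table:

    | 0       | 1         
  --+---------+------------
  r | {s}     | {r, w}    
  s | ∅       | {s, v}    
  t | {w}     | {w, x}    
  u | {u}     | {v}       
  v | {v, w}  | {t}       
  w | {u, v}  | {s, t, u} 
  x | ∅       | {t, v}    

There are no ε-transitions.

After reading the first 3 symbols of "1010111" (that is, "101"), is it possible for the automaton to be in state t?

Start in {r}.
Read '1': r→{r, w}; now {r, w}.
Read '0': r→{s}, w→{u, v}; now {s, u, v}.
Read '1': s→{s, v}, u→{v}, v→{t}; now {s, t, v}.
State t is in {s, t, v}.

Yes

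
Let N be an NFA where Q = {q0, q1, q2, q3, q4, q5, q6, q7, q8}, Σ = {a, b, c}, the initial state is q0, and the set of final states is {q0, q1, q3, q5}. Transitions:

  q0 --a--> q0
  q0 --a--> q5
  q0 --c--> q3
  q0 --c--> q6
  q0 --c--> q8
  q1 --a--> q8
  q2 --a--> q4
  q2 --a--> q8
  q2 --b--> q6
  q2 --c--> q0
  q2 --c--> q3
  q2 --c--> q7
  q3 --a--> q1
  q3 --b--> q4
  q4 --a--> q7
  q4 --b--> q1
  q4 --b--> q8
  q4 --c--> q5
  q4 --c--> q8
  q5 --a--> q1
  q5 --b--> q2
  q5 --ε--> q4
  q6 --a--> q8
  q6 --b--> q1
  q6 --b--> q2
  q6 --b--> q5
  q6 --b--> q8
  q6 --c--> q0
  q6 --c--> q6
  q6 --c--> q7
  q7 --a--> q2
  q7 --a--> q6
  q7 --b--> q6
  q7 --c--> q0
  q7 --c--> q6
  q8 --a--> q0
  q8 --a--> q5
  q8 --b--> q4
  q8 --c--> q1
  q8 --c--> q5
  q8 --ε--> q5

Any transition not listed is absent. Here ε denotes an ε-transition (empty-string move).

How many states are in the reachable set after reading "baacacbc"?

Start in {q0}.
Read 'b': q0→∅; now ∅.
The set is empty and remains empty for the remaining 7 symbols.
That set has 0 states.

0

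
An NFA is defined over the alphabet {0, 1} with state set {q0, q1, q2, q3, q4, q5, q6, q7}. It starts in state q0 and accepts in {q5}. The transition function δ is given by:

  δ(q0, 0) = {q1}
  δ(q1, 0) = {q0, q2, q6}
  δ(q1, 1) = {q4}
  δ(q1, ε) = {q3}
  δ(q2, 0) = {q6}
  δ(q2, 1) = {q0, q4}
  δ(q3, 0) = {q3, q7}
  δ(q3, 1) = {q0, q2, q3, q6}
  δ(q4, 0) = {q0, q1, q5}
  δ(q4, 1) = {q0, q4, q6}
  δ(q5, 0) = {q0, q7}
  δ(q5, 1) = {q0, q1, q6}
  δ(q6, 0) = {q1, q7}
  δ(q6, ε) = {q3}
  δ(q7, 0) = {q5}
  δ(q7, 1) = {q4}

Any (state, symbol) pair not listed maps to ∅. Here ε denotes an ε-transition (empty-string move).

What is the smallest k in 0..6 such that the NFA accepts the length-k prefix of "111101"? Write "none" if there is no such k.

none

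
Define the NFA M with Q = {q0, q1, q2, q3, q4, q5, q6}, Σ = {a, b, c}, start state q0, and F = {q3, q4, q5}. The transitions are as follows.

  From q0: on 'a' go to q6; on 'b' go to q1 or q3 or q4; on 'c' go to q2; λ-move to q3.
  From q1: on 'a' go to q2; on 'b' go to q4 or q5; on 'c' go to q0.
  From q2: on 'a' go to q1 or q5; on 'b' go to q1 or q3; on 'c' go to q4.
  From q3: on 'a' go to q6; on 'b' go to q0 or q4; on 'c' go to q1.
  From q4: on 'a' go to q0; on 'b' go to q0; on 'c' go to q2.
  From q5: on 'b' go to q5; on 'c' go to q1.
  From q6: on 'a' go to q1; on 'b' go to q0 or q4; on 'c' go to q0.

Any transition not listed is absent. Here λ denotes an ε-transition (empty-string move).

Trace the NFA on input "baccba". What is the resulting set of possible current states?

{q0, q2, q3, q6}

Start: ε-closure({q0}) = {q0, q3}.
Read 'b': q0→{q1, q3, q4}, q3→{q0, q4}; now {q0, q1, q3, q4}.
Read 'a': q0→{q6}, q1→{q2}, q3→{q6}, q4→{q0}; union {q0, q2, q6}; ε-closure = {q0, q2, q3, q6}.
Read 'c': q0→{q2}, q2→{q4}, q3→{q1}, q6→{q0}; union {q0, q1, q2, q4}; ε-closure = {q0, q1, q2, q3, q4}.
Read 'c': q0→{q2}, q1→{q0}, q2→{q4}, q3→{q1}, q4→{q2}; union {q0, q1, q2, q4}; ε-closure = {q0, q1, q2, q3, q4}.
Read 'b': q0→{q1, q3, q4}, q1→{q4, q5}, q2→{q1, q3}, q3→{q0, q4}, q4→{q0}; now {q0, q1, q3, q4, q5}.
Read 'a': q0→{q6}, q1→{q2}, q3→{q6}, q4→{q0}, q5→∅; union {q0, q2, q6}; ε-closure = {q0, q2, q3, q6}.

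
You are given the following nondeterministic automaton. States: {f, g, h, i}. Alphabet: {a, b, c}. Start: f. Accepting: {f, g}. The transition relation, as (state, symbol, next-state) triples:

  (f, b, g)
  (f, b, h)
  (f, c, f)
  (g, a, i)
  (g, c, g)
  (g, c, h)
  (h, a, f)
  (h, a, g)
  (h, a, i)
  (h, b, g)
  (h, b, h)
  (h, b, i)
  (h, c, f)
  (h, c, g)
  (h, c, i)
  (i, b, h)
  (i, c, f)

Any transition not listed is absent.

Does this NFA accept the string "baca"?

Start in {f}.
Read 'b': {f} → {g, h}.
Read 'a': {g, h} → {f, g, i}.
Read 'c': {f, g, i} → {f, g, h}.
Read 'a': {f, g, h} → {f, g, i}.
The final set {f, g, i} contains the accepting states f, g.

Yes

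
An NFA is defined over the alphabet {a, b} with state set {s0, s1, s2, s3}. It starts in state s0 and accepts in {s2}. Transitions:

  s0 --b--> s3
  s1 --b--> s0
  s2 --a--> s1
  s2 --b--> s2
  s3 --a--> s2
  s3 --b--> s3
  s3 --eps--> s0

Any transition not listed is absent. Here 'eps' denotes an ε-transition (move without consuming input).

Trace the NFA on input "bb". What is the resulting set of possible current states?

{s0, s3}

Start in {s0}.
Read 'b': s0→{s3}; union {s3}; ε-closure = {s0, s3}.
Read 'b': s0→{s3}, s3→{s3}; union {s3}; ε-closure = {s0, s3}.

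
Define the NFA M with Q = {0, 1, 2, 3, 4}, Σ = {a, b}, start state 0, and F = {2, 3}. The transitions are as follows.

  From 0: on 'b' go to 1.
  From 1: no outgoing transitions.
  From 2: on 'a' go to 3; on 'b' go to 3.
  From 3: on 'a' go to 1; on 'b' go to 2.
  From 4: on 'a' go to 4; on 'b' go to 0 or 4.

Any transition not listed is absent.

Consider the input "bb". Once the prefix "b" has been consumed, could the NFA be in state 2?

No

Start in {0}.
Read 'b': 0→{1}; now {1}.
State 2 is not in {1}.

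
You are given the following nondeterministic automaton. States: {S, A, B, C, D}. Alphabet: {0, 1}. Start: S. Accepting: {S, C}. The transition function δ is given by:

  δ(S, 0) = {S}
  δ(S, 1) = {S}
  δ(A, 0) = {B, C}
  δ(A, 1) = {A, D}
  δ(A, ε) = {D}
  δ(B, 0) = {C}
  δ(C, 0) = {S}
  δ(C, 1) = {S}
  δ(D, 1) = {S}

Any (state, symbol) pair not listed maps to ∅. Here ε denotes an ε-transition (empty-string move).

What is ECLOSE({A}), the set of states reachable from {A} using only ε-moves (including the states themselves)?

Begin with {A}.
ε-move A → D; add D.

{A, D}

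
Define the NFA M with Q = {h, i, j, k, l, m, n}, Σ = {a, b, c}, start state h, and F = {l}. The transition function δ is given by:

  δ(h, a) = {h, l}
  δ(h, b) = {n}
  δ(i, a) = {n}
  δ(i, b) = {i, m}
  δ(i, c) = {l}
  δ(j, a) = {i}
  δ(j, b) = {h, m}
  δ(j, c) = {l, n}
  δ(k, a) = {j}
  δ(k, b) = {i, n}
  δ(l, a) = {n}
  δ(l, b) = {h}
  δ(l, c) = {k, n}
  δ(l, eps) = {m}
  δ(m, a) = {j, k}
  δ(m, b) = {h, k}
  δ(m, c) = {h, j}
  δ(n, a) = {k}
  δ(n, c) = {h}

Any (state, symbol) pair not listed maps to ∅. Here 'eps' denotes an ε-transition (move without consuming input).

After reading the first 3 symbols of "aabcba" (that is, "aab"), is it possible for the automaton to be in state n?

Yes

Start in {h}.
Read 'a': {h} → {h, l, m}.
Read 'a': {h, l, m} → {h, j, k, l, m, n}.
Read 'b': {h, j, k, l, m, n} → {h, i, k, m, n}.
State n is in {h, i, k, m, n}.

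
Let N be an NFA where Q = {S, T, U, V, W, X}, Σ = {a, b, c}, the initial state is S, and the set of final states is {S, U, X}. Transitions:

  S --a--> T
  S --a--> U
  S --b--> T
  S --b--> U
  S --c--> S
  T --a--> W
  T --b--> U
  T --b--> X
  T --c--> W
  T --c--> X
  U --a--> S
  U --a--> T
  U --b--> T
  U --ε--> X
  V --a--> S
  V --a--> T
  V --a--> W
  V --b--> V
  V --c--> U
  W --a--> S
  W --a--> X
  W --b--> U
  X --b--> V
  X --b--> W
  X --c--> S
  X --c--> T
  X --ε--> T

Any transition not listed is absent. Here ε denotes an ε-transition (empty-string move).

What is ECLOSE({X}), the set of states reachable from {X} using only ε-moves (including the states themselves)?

{T, X}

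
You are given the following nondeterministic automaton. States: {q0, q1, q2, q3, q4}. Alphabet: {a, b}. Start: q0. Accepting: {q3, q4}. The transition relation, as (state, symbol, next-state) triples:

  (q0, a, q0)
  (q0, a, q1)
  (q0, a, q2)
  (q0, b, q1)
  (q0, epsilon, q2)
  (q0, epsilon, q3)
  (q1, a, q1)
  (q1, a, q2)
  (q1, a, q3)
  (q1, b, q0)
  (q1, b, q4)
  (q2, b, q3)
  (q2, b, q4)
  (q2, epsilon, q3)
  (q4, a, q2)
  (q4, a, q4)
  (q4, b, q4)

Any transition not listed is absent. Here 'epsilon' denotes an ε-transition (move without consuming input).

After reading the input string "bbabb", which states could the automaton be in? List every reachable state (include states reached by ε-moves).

{q0, q1, q2, q3, q4}

Start: ε-closure({q0}) = {q0, q2, q3}.
Read 'b': q0→{q1}, q2→{q3, q4}, q3→∅; now {q1, q3, q4}.
Read 'b': q1→{q0, q4}, q3→∅, q4→{q4}; union {q0, q4}; ε-closure = {q0, q2, q3, q4}.
Read 'a': q0→{q0, q1, q2}, q2→∅, q3→∅, q4→{q2, q4}; union {q0, q1, q2, q4}; ε-closure = {q0, q1, q2, q3, q4}.
Read 'b': q0→{q1}, q1→{q0, q4}, q2→{q3, q4}, q3→∅, q4→{q4}; union {q0, q1, q3, q4}; ε-closure = {q0, q1, q2, q3, q4}.
Read 'b': q0→{q1}, q1→{q0, q4}, q2→{q3, q4}, q3→∅, q4→{q4}; union {q0, q1, q3, q4}; ε-closure = {q0, q1, q2, q3, q4}.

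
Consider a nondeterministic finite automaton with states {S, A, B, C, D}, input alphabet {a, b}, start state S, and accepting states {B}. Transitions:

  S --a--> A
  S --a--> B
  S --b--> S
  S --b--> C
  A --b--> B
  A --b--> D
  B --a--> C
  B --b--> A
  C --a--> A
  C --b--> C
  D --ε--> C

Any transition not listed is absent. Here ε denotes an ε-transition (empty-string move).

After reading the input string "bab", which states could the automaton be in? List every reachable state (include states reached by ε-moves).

{A, B, C, D}

Start in {S}.
Read 'b': S→{S, C}; now {S, C}.
Read 'a': S→{A, B}, C→{A}; now {A, B}.
Read 'b': A→{B, D}, B→{A}; union {A, B, D}; ε-closure = {A, B, C, D}.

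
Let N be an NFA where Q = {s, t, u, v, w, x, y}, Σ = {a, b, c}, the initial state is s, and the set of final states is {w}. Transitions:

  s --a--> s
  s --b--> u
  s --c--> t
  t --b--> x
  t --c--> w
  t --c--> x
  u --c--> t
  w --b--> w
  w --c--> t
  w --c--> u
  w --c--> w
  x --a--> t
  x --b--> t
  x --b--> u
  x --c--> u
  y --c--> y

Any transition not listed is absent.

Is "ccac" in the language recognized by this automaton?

Yes

Start in {s}.
Read 'c': s→{t}; now {t}.
Read 'c': t→{w, x}; now {w, x}.
Read 'a': w→∅, x→{t}; now {t}.
Read 'c': t→{w, x}; now {w, x}.
The final set {w, x} contains the accepting state w.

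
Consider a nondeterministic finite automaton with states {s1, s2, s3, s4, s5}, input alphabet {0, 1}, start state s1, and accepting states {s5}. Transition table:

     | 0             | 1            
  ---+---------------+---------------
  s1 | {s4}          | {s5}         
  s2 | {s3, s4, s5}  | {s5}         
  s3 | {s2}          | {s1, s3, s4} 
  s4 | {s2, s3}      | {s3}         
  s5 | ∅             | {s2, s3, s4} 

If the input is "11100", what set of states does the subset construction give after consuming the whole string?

{s2, s3, s4, s5}

Start in {s1}.
Read '1': s1→{s5}; now {s5}.
Read '1': s5→{s2, s3, s4}; now {s2, s3, s4}.
Read '1': s2→{s5}, s3→{s1, s3, s4}, s4→{s3}; now {s1, s3, s4, s5}.
Read '0': s1→{s4}, s3→{s2}, s4→{s2, s3}, s5→∅; now {s2, s3, s4}.
Read '0': s2→{s3, s4, s5}, s3→{s2}, s4→{s2, s3}; now {s2, s3, s4, s5}.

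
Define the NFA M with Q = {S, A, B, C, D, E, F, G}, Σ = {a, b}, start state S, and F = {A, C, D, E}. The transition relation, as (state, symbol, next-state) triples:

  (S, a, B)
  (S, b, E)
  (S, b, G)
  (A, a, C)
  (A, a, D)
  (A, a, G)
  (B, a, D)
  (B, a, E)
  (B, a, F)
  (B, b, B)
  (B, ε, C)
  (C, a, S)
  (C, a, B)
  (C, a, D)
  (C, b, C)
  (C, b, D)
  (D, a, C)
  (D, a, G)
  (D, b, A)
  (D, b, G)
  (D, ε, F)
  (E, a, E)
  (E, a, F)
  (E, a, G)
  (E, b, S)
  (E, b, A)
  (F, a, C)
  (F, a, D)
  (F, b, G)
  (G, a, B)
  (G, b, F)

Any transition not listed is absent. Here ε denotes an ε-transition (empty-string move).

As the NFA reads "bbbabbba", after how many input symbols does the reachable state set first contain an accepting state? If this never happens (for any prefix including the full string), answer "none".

1

Start in {S}.
Read 'b': S→{E, G}; now {E, G}.
None of the earlier sets intersect F, but {E, G} does.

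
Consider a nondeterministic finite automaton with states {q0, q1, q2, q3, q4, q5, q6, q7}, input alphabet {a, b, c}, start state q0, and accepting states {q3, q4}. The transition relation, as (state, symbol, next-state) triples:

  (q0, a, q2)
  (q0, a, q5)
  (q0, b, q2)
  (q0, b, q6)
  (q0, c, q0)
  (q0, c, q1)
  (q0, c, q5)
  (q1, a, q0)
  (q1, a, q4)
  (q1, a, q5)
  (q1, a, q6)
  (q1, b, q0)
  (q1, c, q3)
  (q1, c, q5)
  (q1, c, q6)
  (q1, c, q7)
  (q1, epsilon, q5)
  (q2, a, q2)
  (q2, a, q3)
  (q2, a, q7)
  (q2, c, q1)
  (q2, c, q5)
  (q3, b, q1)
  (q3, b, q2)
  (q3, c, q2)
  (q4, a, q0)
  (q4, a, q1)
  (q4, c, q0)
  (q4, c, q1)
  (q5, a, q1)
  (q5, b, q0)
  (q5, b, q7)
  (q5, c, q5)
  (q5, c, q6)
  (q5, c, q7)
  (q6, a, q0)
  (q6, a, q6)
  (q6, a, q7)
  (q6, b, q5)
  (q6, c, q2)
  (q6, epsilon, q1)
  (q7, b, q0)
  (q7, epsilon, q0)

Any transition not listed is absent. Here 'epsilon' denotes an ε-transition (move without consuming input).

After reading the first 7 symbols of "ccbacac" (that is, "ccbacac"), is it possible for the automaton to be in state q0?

Start in {q0}.
Read 'c': {q0} → {q0, q1, q5}.
Read 'c': {q0, q1, q5} → {q0, q1, q3, q5, q6, q7}.
Read 'b': {q0, q1, q3, q5, q6, q7} → {q0, q1, q2, q5, q6, q7}.
Read 'a': {q0, q1, q2, q5, q6, q7} → {q0, q1, q2, q3, q4, q5, q6, q7}.
Read 'c': {q0, q1, q2, q3, q4, q5, q6, q7} → {q0, q1, q2, q3, q5, q6, q7}.
Read 'a': {q0, q1, q2, q3, q5, q6, q7} → {q0, q1, q2, q3, q4, q5, q6, q7}.
Read 'c': {q0, q1, q2, q3, q4, q5, q6, q7} → {q0, q1, q2, q3, q5, q6, q7}.
State q0 is in {q0, q1, q2, q3, q5, q6, q7}.

Yes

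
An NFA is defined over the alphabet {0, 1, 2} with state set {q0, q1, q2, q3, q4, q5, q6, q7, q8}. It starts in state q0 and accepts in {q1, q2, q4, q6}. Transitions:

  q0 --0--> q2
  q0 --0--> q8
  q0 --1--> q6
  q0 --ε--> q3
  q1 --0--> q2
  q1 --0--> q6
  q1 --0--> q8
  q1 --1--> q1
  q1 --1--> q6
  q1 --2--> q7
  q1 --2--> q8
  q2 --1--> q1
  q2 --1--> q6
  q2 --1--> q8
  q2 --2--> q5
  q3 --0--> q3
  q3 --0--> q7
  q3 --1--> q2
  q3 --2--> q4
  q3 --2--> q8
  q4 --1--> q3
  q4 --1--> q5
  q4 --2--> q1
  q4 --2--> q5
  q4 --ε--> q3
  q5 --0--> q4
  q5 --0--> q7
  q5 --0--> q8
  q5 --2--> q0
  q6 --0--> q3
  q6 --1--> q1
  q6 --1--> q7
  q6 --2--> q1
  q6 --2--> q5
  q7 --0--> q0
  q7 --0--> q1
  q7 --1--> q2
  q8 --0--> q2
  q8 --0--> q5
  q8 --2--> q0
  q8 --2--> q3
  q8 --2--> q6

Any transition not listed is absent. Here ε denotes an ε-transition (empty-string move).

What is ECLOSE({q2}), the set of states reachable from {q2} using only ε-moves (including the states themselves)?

{q2}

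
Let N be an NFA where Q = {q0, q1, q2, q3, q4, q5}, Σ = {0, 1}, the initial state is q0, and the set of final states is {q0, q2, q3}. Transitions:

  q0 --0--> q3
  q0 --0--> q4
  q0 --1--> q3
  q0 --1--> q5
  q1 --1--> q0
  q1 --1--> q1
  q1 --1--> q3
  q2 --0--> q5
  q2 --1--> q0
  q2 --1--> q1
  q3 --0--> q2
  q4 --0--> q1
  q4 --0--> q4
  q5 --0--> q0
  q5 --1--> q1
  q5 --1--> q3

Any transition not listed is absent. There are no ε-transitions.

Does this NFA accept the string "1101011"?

No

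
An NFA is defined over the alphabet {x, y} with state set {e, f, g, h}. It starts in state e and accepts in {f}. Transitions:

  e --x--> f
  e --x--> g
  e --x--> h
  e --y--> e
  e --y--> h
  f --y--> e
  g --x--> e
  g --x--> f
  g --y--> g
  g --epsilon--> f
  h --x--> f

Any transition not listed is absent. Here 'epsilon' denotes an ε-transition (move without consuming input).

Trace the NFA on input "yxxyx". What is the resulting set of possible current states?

{f, g, h}

Start in {e}.
Read 'y': e→{e, h}; now {e, h}.
Read 'x': e→{f, g, h}, h→{f}; now {f, g, h}.
Read 'x': f→∅, g→{e, f}, h→{f}; now {e, f}.
Read 'y': e→{e, h}, f→{e}; now {e, h}.
Read 'x': e→{f, g, h}, h→{f}; now {f, g, h}.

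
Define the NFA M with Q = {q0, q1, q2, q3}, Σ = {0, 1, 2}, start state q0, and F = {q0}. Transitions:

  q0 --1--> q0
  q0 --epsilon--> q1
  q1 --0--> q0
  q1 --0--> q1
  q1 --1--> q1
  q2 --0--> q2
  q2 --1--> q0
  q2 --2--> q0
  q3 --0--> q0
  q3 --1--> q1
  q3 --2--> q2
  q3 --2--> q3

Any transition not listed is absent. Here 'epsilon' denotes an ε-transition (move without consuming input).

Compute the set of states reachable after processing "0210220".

∅

Start: ε-closure({q0}) = {q0, q1}.
Read '0': q0→∅, q1→{q0, q1}; now {q0, q1}.
Read '2': q0→∅, q1→∅; now ∅.
The set is empty and remains empty for the remaining 5 symbols.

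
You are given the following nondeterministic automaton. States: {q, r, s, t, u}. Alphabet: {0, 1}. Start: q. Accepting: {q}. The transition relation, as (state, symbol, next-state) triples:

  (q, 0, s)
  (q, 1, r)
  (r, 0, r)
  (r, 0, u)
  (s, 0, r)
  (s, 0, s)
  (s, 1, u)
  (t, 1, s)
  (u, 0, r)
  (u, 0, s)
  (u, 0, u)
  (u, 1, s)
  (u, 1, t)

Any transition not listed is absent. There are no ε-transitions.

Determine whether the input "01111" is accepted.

No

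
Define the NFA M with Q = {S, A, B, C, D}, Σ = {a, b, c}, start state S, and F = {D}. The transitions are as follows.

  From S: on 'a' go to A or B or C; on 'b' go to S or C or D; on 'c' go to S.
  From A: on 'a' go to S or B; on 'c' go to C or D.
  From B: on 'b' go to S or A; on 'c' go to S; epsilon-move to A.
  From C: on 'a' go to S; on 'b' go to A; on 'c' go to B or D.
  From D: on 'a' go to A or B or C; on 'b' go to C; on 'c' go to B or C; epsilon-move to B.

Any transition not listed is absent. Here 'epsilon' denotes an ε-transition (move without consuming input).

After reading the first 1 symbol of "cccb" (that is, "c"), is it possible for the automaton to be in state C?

Start in {S}.
Read 'c': S→{S}; now {S}.
State C is not in {S}.

No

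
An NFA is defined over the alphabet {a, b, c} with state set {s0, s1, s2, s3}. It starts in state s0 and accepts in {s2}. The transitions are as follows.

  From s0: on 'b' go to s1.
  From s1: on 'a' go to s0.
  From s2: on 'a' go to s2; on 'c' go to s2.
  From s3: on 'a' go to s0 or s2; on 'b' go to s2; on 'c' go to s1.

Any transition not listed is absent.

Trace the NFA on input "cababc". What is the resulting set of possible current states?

∅

Start in {s0}.
Read 'c': {s0} → ∅.
The set is empty and remains empty for the remaining 5 symbols.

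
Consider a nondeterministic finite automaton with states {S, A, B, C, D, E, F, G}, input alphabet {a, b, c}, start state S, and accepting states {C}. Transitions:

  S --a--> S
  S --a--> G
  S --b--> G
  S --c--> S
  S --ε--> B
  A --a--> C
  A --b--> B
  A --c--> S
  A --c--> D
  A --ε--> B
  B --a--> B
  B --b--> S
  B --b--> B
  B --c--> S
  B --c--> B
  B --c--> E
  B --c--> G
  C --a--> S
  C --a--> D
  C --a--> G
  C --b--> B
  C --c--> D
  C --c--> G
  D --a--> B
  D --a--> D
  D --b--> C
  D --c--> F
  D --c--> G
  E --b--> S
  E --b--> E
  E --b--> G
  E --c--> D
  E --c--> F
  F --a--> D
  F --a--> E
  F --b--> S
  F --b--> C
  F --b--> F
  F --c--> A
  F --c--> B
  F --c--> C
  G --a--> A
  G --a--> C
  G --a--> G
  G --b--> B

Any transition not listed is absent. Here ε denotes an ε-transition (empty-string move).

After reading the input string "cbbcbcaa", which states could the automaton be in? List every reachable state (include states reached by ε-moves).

Start: ε-closure({S}) = {S, B}.
Read 'c': S→{S}, B→{S, B, E, G}; now {S, B, E, G}.
Read 'b': S→{G}, B→{S, B}, E→{S, E, G}, G→{B}; now {S, B, E, G}.
Read 'b': S→{G}, B→{S, B}, E→{S, E, G}, G→{B}; now {S, B, E, G}.
Read 'c': S→{S}, B→{S, B, E, G}, E→{D, F}, G→∅; now {S, B, D, E, F, G}.
Read 'b': S→{G}, B→{S, B}, D→{C}, E→{S, E, G}, F→{S, C, F}, G→{B}; now {S, B, C, E, F, G}.
Read 'c': S→{S}, B→{S, B, E, G}, C→{D, G}, E→{D, F}, F→{A, B, C}, G→∅; now {S, A, B, C, D, E, F, G}.
Read 'a': S→{S, G}, A→{C}, B→{B}, C→{S, D, G}, D→{B, D}, E→∅, F→{D, E}, G→{A, C, G}; now {S, A, B, C, D, E, G}.
Read 'a': S→{S, G}, A→{C}, B→{B}, C→{S, D, G}, D→{B, D}, E→∅, G→{A, C, G}; now {S, A, B, C, D, G}.

{S, A, B, C, D, G}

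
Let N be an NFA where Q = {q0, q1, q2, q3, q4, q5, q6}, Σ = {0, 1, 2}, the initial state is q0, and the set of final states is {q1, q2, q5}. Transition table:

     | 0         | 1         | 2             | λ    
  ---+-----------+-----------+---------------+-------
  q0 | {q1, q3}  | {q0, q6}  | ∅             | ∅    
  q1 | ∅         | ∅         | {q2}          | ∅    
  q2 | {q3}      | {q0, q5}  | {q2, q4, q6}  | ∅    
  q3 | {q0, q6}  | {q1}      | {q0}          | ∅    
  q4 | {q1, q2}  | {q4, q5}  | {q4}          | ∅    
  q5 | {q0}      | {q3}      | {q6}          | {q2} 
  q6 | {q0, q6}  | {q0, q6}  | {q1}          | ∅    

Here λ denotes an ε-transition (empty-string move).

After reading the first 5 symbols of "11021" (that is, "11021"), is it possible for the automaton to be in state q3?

Start in {q0}.
Read '1': q0→{q0, q6}; now {q0, q6}.
Read '1': q0→{q0, q6}, q6→{q0, q6}; now {q0, q6}.
Read '0': q0→{q1, q3}, q6→{q0, q6}; now {q0, q1, q3, q6}.
Read '2': q0→∅, q1→{q2}, q3→{q0}, q6→{q1}; now {q0, q1, q2}.
Read '1': q0→{q0, q6}, q1→∅, q2→{q0, q5}; union {q0, q5, q6}; ε-closure = {q0, q2, q5, q6}.
State q3 is not in {q0, q2, q5, q6}.

No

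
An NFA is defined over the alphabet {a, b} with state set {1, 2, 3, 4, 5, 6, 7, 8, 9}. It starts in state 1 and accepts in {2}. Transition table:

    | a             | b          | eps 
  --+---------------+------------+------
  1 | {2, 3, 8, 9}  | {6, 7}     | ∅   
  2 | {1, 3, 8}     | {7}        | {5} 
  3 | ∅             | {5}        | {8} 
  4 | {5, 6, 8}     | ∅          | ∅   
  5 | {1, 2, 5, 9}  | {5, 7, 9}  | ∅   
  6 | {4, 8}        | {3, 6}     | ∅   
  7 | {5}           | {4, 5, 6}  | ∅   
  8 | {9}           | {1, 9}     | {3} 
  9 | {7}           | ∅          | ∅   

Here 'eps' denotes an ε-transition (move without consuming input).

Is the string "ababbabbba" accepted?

Yes

Start in {1}.
Read 'a': 1→{2, 3, 8, 9}; union {2, 3, 8, 9}; ε-closure = {2, 3, 5, 8, 9}.
Read 'b': 2→{7}, 3→{5}, 5→{5, 7, 9}, 8→{1, 9}, 9→∅; now {1, 5, 7, 9}.
Read 'a': 1→{2, 3, 8, 9}, 5→{1, 2, 5, 9}, 7→{5}, 9→{7}; now {1, 2, 3, 5, 7, 8, 9}.
Read 'b': 1→{6, 7}, 2→{7}, 3→{5}, 5→{5, 7, 9}, 7→{4, 5, 6}, 8→{1, 9}, 9→∅; now {1, 4, 5, 6, 7, 9}.
Read 'b': 1→{6, 7}, 4→∅, 5→{5, 7, 9}, 6→{3, 6}, 7→{4, 5, 6}, 9→∅; union {3, 4, 5, 6, 7, 9}; ε-closure = {3, 4, 5, 6, 7, 8, 9}.
Read 'a': 3→∅, 4→{5, 6, 8}, 5→{1, 2, 5, 9}, 6→{4, 8}, 7→{5}, 8→{9}, 9→{7}; union {1, 2, 4, 5, 6, 7, 8, 9}; ε-closure = {1, 2, 3, 4, 5, 6, 7, 8, 9}.
Read 'b': 1→{6, 7}, 2→{7}, 3→{5}, 4→∅, 5→{5, 7, 9}, 6→{3, 6}, 7→{4, 5, 6}, 8→{1, 9}, 9→∅; union {1, 3, 4, 5, 6, 7, 9}; ε-closure = {1, 3, 4, 5, 6, 7, 8, 9}.
Read 'b': 1→{6, 7}, 3→{5}, 4→∅, 5→{5, 7, 9}, 6→{3, 6}, 7→{4, 5, 6}, 8→{1, 9}, 9→∅; union {1, 3, 4, 5, 6, 7, 9}; ε-closure = {1, 3, 4, 5, 6, 7, 8, 9}.
Read 'b': 1→{6, 7}, 3→{5}, 4→∅, 5→{5, 7, 9}, 6→{3, 6}, 7→{4, 5, 6}, 8→{1, 9}, 9→∅; union {1, 3, 4, 5, 6, 7, 9}; ε-closure = {1, 3, 4, 5, 6, 7, 8, 9}.
Read 'a': 1→{2, 3, 8, 9}, 3→∅, 4→{5, 6, 8}, 5→{1, 2, 5, 9}, 6→{4, 8}, 7→{5}, 8→{9}, 9→{7}; now {1, 2, 3, 4, 5, 6, 7, 8, 9}.
The final set {1, 2, 3, 4, 5, 6, 7, 8, 9} contains the accepting state 2.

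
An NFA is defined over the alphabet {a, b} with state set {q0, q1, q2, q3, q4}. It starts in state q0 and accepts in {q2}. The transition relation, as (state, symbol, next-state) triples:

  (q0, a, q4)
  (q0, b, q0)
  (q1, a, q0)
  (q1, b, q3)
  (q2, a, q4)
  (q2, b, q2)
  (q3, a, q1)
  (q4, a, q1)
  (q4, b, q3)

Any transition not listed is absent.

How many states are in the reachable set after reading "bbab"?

Start in {q0}.
Read 'b': {q0} → {q0}.
Read 'b': {q0} → {q0}.
Read 'a': {q0} → {q4}.
Read 'b': {q4} → {q3}.
That set has 1 state.

1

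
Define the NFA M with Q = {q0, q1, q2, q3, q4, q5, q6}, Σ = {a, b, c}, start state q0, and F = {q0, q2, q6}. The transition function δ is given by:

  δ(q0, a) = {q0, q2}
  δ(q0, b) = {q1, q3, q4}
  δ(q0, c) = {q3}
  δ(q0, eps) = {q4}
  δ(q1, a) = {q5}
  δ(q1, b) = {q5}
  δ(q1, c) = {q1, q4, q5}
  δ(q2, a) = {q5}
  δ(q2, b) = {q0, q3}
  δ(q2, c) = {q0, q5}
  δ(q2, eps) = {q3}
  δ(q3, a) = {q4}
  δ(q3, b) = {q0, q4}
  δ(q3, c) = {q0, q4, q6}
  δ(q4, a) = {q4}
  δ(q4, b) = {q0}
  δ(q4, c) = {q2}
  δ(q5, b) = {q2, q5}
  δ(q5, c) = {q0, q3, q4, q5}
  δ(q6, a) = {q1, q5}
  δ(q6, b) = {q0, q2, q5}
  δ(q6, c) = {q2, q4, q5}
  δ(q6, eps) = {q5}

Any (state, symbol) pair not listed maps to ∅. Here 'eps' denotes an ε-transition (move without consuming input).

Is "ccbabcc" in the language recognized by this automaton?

Yes

Start: ε-closure({q0}) = {q0, q4}.
Read 'c': q0→{q3}, q4→{q2}; now {q2, q3}.
Read 'c': q2→{q0, q5}, q3→{q0, q4, q6}; now {q0, q4, q5, q6}.
Read 'b': q0→{q1, q3, q4}, q4→{q0}, q5→{q2, q5}, q6→{q0, q2, q5}; now {q0, q1, q2, q3, q4, q5}.
Read 'a': q0→{q0, q2}, q1→{q5}, q2→{q5}, q3→{q4}, q4→{q4}, q5→∅; union {q0, q2, q4, q5}; ε-closure = {q0, q2, q3, q4, q5}.
Read 'b': q0→{q1, q3, q4}, q2→{q0, q3}, q3→{q0, q4}, q4→{q0}, q5→{q2, q5}; now {q0, q1, q2, q3, q4, q5}.
Read 'c': q0→{q3}, q1→{q1, q4, q5}, q2→{q0, q5}, q3→{q0, q4, q6}, q4→{q2}, q5→{q0, q3, q4, q5}; now {q0, q1, q2, q3, q4, q5, q6}.
Read 'c': q0→{q3}, q1→{q1, q4, q5}, q2→{q0, q5}, q3→{q0, q4, q6}, q4→{q2}, q5→{q0, q3, q4, q5}, q6→{q2, q4, q5}; now {q0, q1, q2, q3, q4, q5, q6}.
The final set {q0, q1, q2, q3, q4, q5, q6} contains the accepting states q0, q2, q6.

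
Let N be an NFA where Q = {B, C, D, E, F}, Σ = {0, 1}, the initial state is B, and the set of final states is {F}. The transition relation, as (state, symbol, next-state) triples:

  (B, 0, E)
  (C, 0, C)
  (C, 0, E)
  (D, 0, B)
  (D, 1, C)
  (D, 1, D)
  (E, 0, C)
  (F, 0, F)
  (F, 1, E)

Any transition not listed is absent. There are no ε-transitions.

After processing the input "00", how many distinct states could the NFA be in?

1

Start in {B}.
Read '0': B→{E}; now {E}.
Read '0': E→{C}; now {C}.
That set has 1 state.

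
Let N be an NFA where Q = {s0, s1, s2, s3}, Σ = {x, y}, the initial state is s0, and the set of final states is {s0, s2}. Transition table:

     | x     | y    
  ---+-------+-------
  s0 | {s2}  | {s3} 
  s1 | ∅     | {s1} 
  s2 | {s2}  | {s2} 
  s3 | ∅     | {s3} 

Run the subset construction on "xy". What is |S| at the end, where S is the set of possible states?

1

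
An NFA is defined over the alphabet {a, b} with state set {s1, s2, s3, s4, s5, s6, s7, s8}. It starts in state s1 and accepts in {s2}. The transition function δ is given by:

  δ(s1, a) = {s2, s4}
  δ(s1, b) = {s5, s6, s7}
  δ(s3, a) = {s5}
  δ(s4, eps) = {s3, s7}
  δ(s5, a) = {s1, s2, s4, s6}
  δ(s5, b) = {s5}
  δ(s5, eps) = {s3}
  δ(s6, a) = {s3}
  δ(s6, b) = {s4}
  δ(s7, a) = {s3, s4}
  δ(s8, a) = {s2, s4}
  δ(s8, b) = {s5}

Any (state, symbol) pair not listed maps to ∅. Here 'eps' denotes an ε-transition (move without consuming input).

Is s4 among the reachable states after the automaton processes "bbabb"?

Yes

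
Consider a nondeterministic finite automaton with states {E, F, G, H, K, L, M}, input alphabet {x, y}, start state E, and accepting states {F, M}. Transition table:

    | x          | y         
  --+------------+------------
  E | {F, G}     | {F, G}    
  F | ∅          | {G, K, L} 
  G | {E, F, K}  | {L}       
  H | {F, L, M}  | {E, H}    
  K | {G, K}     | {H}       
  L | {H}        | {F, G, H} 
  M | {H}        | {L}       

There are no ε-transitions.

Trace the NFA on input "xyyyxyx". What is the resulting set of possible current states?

{E, F, G, H, K, L, M}

Start in {E}.
Read 'x': {E} → {F, G}.
Read 'y': {F, G} → {G, K, L}.
Read 'y': {G, K, L} → {F, G, H, L}.
Read 'y': {F, G, H, L} → {E, F, G, H, K, L}.
Read 'x': {E, F, G, H, K, L} → {E, F, G, H, K, L, M}.
Read 'y': {E, F, G, H, K, L, M} → {E, F, G, H, K, L}.
Read 'x': {E, F, G, H, K, L} → {E, F, G, H, K, L, M}.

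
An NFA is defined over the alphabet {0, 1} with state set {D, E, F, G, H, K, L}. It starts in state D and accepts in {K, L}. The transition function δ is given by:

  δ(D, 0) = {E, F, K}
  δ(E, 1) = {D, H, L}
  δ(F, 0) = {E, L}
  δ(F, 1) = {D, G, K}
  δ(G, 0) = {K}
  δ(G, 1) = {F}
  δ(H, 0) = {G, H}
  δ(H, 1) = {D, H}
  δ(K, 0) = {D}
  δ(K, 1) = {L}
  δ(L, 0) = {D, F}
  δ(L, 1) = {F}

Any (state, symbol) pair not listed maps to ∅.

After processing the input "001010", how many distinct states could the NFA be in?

Start in {D}.
Read '0': D→{E, F, K}; now {E, F, K}.
Read '0': E→∅, F→{E, L}, K→{D}; now {D, E, L}.
Read '1': D→∅, E→{D, H, L}, L→{F}; now {D, F, H, L}.
Read '0': D→{E, F, K}, F→{E, L}, H→{G, H}, L→{D, F}; now {D, E, F, G, H, K, L}.
Read '1': D→∅, E→{D, H, L}, F→{D, G, K}, G→{F}, H→{D, H}, K→{L}, L→{F}; now {D, F, G, H, K, L}.
Read '0': D→{E, F, K}, F→{E, L}, G→{K}, H→{G, H}, K→{D}, L→{D, F}; now {D, E, F, G, H, K, L}.
That set has 7 states.

7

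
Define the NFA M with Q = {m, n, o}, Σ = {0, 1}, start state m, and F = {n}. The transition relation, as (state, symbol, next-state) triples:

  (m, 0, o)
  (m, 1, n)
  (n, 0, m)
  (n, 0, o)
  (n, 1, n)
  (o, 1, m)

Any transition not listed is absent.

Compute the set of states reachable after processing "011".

Start in {m}.
Read '0': m→{o}; now {o}.
Read '1': o→{m}; now {m}.
Read '1': m→{n}; now {n}.

{n}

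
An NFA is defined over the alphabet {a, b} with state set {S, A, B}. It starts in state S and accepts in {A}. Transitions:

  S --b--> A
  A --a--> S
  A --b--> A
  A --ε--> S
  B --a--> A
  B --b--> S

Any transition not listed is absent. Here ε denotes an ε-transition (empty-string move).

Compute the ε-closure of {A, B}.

{S, A, B}

Begin with {A, B}.
ε-move A → S; add S.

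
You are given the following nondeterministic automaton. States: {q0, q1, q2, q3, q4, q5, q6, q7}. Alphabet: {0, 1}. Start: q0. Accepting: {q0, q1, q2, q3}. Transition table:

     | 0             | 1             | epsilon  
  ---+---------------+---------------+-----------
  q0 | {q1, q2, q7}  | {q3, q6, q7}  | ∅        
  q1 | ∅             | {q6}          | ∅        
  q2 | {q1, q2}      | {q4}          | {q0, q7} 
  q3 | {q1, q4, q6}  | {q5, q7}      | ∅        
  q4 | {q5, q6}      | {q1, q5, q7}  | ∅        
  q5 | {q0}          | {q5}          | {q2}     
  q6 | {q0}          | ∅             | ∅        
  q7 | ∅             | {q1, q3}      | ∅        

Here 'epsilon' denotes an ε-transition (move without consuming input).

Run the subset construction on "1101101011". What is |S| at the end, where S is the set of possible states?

8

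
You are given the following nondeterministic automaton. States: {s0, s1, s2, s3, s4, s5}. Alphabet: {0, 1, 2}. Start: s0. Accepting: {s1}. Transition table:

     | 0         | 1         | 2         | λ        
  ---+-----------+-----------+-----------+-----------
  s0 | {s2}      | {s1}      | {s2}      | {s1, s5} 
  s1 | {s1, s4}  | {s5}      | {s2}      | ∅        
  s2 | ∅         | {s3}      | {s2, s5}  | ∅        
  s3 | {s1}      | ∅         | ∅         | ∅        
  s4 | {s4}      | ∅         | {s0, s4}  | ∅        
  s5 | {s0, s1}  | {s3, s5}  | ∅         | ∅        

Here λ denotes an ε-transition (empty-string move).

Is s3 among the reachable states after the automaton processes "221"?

Start: ε-closure({s0}) = {s0, s1, s5}.
Read '2': s0→{s2}, s1→{s2}, s5→∅; now {s2}.
Read '2': s2→{s2, s5}; now {s2, s5}.
Read '1': s2→{s3}, s5→{s3, s5}; now {s3, s5}.
State s3 is in {s3, s5}.

Yes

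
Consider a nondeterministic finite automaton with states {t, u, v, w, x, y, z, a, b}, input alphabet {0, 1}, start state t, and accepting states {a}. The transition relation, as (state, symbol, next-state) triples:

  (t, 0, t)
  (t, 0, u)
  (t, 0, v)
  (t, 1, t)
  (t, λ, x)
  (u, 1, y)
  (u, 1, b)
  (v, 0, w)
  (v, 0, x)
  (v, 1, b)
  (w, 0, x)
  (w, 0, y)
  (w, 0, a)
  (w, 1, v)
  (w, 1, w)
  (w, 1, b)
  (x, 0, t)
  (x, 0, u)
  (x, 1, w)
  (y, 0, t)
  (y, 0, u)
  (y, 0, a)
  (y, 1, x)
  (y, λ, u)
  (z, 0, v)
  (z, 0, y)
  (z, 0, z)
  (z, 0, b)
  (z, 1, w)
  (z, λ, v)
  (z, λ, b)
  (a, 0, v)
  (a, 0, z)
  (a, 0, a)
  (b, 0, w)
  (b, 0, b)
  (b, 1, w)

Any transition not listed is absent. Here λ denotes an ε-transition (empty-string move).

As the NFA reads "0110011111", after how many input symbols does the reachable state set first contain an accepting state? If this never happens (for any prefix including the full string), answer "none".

Start: ε-closure({t}) = {t, x}.
Read '0': t→{t, u, v}, x→{t, u}; union {t, u, v}; ε-closure = {t, u, v, x}.
Read '1': t→{t}, u→{y, b}, v→{b}, x→{w}; union {t, w, y, b}; ε-closure = {t, u, w, x, y, b}.
Read '1': t→{t}, u→{y, b}, w→{v, w, b}, x→{w}, y→{x}, b→{w}; union {t, v, w, x, y, b}; ε-closure = {t, u, v, w, x, y, b}.
Read '0': t→{t, u, v}, u→∅, v→{w, x}, w→{x, y, a}, x→{t, u}, y→{t, u, a}, b→{w, b}; now {t, u, v, w, x, y, a, b}.
None of the earlier sets intersect F, but {t, u, v, w, x, y, a, b} does.

4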